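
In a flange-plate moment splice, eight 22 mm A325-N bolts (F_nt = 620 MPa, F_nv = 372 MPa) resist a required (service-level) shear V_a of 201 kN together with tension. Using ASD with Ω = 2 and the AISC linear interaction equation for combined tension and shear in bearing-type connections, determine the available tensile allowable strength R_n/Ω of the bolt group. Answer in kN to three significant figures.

A_b = π·22²/4 = 380.1 mm²; f_rv = 201 × 1000 / (8 × 380.1) = 66.1 MPa.
F'_nt = 1.3 F_nt − (Ω F_nt / F_nv) f_rv = 1.3·620 − (2·620/372)·66.1 = 585.7 MPa, capped at F_nt → F'_nt = 585.7 MPa.
R_n = F'_nt · A_b · n = 585.7 × 380.1 × 8 / 1000 = 1781 kN.
Allowable strength R_n/Ω = 1781 / 2 = 891 kN.

891 kN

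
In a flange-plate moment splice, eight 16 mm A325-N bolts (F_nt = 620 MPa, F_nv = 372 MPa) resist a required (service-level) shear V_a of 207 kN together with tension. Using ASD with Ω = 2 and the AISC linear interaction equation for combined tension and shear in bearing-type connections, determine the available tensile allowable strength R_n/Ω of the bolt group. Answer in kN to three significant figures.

303 kN

A_b = π·16²/4 = 201.1 mm²; f_rv = 207 × 1000 / (8 × 201.1) = 128.7 MPa.
F'_nt = 1.3 F_nt − (Ω F_nt / F_nv) f_rv = 1.3·620 − (2·620/372)·128.7 = 377 MPa, capped at F_nt → F'_nt = 377 MPa.
R_n = F'_nt · A_b · n = 377 × 201.1 × 8 / 1000 = 606.4 kN.
Allowable strength R_n/Ω = 606.4 / 2 = 303 kN.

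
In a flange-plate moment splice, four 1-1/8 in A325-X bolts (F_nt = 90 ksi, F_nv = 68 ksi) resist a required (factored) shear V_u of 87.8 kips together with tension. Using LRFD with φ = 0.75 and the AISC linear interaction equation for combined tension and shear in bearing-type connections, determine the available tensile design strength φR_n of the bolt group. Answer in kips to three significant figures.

233 kips

A_b = π·1.125²/4 = 0.994 in²; f_rv = 87.8 / (4 × 0.994) = 22.08 ksi.
F'_nt = 1.3 F_nt − (F_nt / φF_nv) f_rv = 1.3·90 − (90/(0.75·68))·22.08 = 78.03 ksi, capped at F_nt → F'_nt = 78.03 ksi.
R_n = F'_nt · A_b · n = 78.03 × 0.994 × 4 = 310.3 kips.
Design strength φR_n = 0.75 × 310.3 = 233 kips.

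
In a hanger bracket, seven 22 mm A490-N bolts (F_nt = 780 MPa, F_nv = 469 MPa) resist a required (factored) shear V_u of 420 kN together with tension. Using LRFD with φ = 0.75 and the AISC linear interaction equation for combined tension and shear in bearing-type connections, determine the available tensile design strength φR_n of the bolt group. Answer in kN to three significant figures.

A_b = π·22²/4 = 380.1 mm²; f_rv = 420 × 1000 / (7 × 380.1) = 157.8 MPa.
F'_nt = 1.3 F_nt − (F_nt / φF_nv) f_rv = 1.3·780 − (780/(0.75·469))·157.8 = 664 MPa, capped at F_nt → F'_nt = 664 MPa.
R_n = F'_nt · A_b · n = 664 × 380.1 × 7 / 1000 = 1767 kN.
Design strength φR_n = 0.75 × 1767 = 1330 kN.

1330 kN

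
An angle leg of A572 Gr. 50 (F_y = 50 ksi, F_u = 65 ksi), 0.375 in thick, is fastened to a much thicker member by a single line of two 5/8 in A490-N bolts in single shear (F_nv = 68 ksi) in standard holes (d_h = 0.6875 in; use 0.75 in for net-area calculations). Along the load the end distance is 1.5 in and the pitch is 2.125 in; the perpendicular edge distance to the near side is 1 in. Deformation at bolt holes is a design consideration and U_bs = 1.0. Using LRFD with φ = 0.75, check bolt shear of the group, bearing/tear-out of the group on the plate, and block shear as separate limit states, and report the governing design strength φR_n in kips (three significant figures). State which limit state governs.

31.3 kips (bolt shear governs)

Bolt shear: A_b = π·0.625²/4 = 0.3068 in²; R_n = 68 × 0.3068 × 2 × 1 = 41.72 kips → 0.75 × 41.72 = 31.3 kips.
Bearing: edge l_c = 1.156, r_n = 33.82 kips; interior l_c = 1.438, r_n = 36.56 kips; R_n = 33.82 + 1·36.56 = 70.38 kips → 52.8 kips.
Block shear: A_gv = 1.359, A_nv = 0.9375, A_nt = 0.2344 in²; R_n = min(0.6F_uA_nv, 0.6F_yA_gv) + U_bs·F_u·A_nt = 51.8 kips → 38.8 kips.
Bolt shear governs: 31.3 kips.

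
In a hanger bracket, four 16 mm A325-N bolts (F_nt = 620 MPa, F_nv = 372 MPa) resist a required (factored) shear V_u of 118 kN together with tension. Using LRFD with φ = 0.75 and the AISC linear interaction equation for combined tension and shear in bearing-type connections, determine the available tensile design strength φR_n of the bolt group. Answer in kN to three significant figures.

A_b = π·16²/4 = 201.1 mm²; f_rv = 118 × 1000 / (4 × 201.1) = 146.7 MPa.
F'_nt = 1.3 F_nt − (F_nt / φF_nv) f_rv = 1.3·620 − (620/(0.75·372))·146.7 = 480 MPa, capped at F_nt → F'_nt = 480 MPa.
R_n = F'_nt · A_b · n = 480 × 201.1 × 4 / 1000 = 386 kN.
Design strength φR_n = 0.75 × 386 = 290 kN.

290 kN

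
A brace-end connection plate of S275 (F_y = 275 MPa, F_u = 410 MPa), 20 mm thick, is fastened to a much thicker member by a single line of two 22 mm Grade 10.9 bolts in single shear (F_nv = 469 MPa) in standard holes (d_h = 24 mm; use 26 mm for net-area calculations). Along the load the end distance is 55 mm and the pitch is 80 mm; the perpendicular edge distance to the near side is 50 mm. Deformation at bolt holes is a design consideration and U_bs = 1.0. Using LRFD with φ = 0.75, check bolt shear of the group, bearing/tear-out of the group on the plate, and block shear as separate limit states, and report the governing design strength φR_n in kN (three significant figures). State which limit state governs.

267 kN (bolt shear governs)

Bolt shear: A_b = π·22²/4 = 380.1 mm²; R_n = 469 × 380.1 × 2 × 1 / 1000 = 356.6 kN → 0.75 × 356.6 = 267 kN.
Bearing: edge l_c = 43, r_n = 423.1 kN; interior l_c = 56, r_n = 433 kN; R_n = 423.1 + 1·433 = 856.1 kN → 642 kN.
Block shear: A_gv = 2700, A_nv = 1920, A_nt = 740 mm²; R_n = min(0.6F_uA_nv, 0.6F_yA_gv) + U_bs·F_u·A_nt = 748.9 kN → 562 kN.
Bolt shear governs: 267 kN.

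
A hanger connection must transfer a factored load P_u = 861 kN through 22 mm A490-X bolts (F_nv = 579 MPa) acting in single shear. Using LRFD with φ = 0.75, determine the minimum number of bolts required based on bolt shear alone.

A_b = π·22²/4 = 380.1 mm².
Per-bolt design strength φR_n = 0.75 × 579 × 380.1 × 1 / 1000 = 165.1 kN.
n ≥ 861 / 165.1 = 5.216 → use 6 bolts.

6 bolts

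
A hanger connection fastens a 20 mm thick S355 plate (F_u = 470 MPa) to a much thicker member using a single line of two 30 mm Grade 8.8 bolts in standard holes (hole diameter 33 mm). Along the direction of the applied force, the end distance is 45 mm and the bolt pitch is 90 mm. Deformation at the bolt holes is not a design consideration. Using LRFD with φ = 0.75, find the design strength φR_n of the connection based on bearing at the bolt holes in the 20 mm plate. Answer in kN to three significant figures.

904 kN

Per bolt r_n = 1.5 l_c t F_u ≤ 3.0 d t F_u; upper limit = 3.0 × 30 × 20 × 470 / 1000 = 846 kN.
Edge bolt: l_c = 45 − 33/2 = 28.5 mm → 1.5 × 28.5 × 20 × 470 / 1000 = 401.9 → r_n = 401.9 kN.
Interior bolts: l_c = 90 − 33 = 57 mm → 1.5 × 57 × 20 × 470 / 1000 = 803.7 → r_n = 803.7 kN.
R_n = 1 × 401.9 + 1 × 803.7 = 1206 kN.
Design strength φR_n = 0.75 × 1206 = 904 kN.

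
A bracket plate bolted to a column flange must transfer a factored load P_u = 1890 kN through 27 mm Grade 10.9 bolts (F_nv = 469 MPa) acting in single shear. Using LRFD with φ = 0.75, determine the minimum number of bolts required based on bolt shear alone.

10 bolts

A_b = π·27²/4 = 572.6 mm².
Per-bolt design strength φR_n = 0.75 × 469 × 572.6 × 1 / 1000 = 201.4 kN.
n ≥ 1890 / 201.4 = 9.384 → use 10 bolts.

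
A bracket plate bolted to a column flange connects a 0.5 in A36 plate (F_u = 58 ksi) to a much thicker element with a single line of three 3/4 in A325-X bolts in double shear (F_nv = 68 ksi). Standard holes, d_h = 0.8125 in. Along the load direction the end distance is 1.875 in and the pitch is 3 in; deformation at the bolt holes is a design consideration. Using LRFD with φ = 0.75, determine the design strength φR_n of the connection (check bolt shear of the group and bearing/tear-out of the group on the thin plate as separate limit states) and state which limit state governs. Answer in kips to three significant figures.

Bolt shear: A_b = π·0.75²/4 = 0.4418 in²; R_n = 68 × 0.4418 × 3 × 2 = 180.2 kips → 0.75 × 180.2 = 135 kips.
Bearing (1.2 l_c t F_u ≤ 2.4 d t F_u): upper limit = 2.4·0.75·0.5·58 = 52.2 kips.
  Edge l_c = 1.875 − 0.8125/2 = 1.469 → r_n = 51.11 kips; interior l_c = 3 − 0.8125 = 2.188 → r_n = 52.2 kips.
  R_n,bearing = 1·51.11 + 2·52.2 = 155.5 kips → 0.75 × 155.5 = 117 kips.
Bearing governs: 117 kips.

117 kips (bearing governs)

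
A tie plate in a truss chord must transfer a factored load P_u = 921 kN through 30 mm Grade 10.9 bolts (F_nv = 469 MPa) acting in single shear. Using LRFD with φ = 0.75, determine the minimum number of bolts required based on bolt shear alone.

4 bolts

A_b = π·30²/4 = 706.9 mm².
Per-bolt design strength φR_n = 0.75 × 469 × 706.9 × 1 / 1000 = 248.6 kN.
n ≥ 921 / 248.6 = 3.704 → use 4 bolts.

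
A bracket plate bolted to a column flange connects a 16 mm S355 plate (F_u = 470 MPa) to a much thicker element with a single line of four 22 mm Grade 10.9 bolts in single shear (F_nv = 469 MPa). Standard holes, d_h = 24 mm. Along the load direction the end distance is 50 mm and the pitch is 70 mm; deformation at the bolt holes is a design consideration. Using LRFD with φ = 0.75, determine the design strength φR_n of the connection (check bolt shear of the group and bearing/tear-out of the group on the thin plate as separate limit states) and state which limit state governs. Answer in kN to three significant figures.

535 kN (bolt shear governs)

Bolt shear: A_b = π·22²/4 = 380.1 mm²; R_n = 469 × 380.1 × 4 × 1 / 1000 = 713.1 kN → 0.75 × 713.1 = 535 kN.
Bearing (1.2 l_c t F_u ≤ 2.4 d t F_u): upper limit = 2.4·22·16·470 / 1000 = 397.1 kN.
  Edge l_c = 50 − 24/2 = 38 → r_n = 342.9 kN; interior l_c = 70 − 24 = 46 → r_n = 397.1 kN.
  R_n,bearing = 1·342.9 + 3·397.1 = 1534 kN → 0.75 × 1534 = 1150 kN.
Bolt shear governs: 535 kN.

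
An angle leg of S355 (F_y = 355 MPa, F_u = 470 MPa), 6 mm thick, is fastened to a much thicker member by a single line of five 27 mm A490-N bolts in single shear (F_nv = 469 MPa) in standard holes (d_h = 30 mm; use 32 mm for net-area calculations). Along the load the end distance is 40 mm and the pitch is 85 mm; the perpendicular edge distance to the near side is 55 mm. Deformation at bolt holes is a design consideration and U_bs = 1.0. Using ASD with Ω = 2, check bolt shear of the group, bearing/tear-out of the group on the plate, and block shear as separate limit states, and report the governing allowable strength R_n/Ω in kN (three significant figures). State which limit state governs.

255 kN (block shear governs)

Bolt shear: A_b = π·27²/4 = 572.6 mm²; R_n = 469 × 572.6 × 5 × 1 / 1000 = 1343 kN → 1343 / 2 = 671 kN.
Bearing: edge l_c = 25, r_n = 84.6 kN; interior l_c = 55, r_n = 182.7 kN; R_n = 84.6 + 4·182.7 = 815.5 kN → 408 kN.
Block shear: A_gv = 2280, A_nv = 1416, A_nt = 234 mm²; R_n = min(0.6F_uA_nv, 0.6F_yA_gv) + U_bs·F_u·A_nt = 509.3 kN → 255 kN.
Block shear governs: 255 kN.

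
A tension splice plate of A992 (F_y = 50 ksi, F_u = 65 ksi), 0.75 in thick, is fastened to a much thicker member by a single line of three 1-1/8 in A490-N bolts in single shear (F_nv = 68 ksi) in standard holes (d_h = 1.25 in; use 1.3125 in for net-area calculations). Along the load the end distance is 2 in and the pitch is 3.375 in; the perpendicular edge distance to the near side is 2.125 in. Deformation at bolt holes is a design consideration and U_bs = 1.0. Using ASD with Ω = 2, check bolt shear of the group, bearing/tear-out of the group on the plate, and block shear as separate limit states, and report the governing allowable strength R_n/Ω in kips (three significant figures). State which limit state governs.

101 kips (bolt shear governs)

Bolt shear: A_b = π·1.125²/4 = 0.994 in²; R_n = 68 × 0.994 × 3 × 1 = 202.8 kips → 202.8 / 2 = 101 kips.
Bearing: edge l_c = 1.375, r_n = 80.44 kips; interior l_c = 2.125, r_n = 124.3 kips; R_n = 80.44 + 2·124.3 = 329.1 kips → 165 kips.
Block shear: A_gv = 6.562, A_nv = 4.102, A_nt = 1.102 in²; R_n = min(0.6F_uA_nv, 0.6F_yA_gv) + U_bs·F_u·A_nt = 231.6 kips → 116 kips.
Bolt shear governs: 101 kips.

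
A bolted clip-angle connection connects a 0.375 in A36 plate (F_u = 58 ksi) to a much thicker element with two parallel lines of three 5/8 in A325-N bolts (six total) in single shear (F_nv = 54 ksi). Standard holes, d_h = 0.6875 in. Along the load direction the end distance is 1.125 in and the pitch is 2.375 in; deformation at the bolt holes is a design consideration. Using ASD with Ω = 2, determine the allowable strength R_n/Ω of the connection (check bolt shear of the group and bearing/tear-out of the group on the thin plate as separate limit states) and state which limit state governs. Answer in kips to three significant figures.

Bolt shear: A_b = π·0.625²/4 = 0.3068 in²; R_n = 54 × 0.3068 × 6 × 1 = 99.4 kips → 99.4 / 2 = 49.7 kips.
Bearing (1.2 l_c t F_u ≤ 2.4 d t F_u): upper limit = 2.4·0.625·0.375·58 = 32.62 kips.
  Edge l_c = 1.125 − 0.6875/2 = 0.7812 → r_n = 20.39 kips; interior l_c = 2.375 − 0.6875 = 1.688 → r_n = 32.62 kips.
  R_n,bearing = 2·20.39 + 4·32.62 = 171.3 kips → 171.3 / 2 = 85.6 kips.
Bolt shear governs: 49.7 kips.

49.7 kips (bolt shear governs)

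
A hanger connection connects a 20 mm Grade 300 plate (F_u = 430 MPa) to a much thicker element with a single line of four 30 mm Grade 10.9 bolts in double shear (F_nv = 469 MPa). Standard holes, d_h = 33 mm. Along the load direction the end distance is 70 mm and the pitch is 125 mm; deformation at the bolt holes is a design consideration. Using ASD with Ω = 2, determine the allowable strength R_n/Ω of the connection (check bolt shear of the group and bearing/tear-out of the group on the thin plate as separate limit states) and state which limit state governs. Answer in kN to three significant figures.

1200 kN (bearing governs)

Bolt shear: A_b = π·30²/4 = 706.9 mm²; R_n = 469 × 706.9 × 4 × 2 / 1000 = 2652 kN → 2652 / 2 = 1330 kN.
Bearing (1.2 l_c t F_u ≤ 2.4 d t F_u): upper limit = 2.4·30·20·430 / 1000 = 619.2 kN.
  Edge l_c = 70 − 33/2 = 53.5 → r_n = 552.1 kN; interior l_c = 125 − 33 = 92 → r_n = 619.2 kN.
  R_n,bearing = 1·552.1 + 3·619.2 = 2410 kN → 2410 / 2 = 1200 kN.
Bearing governs: 1200 kN.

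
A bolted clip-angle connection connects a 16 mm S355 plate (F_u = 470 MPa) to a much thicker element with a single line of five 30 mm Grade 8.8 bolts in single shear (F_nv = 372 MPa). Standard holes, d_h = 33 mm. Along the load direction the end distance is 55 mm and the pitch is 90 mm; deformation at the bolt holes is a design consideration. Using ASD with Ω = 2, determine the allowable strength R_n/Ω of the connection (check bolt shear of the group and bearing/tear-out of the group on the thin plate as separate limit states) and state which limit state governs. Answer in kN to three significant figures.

657 kN (bolt shear governs)

Bolt shear: A_b = π·30²/4 = 706.9 mm²; R_n = 372 × 706.9 × 5 × 1 / 1000 = 1315 kN → 1315 / 2 = 657 kN.
Bearing (1.2 l_c t F_u ≤ 2.4 d t F_u): upper limit = 2.4·30·16·470 / 1000 = 541.4 kN.
  Edge l_c = 55 − 33/2 = 38.5 → r_n = 347.4 kN; interior l_c = 90 − 33 = 57 → r_n = 514.4 kN.
  R_n,bearing = 1·347.4 + 4·514.4 = 2405 kN → 2405 / 2 = 1200 kN.
Bolt shear governs: 657 kN.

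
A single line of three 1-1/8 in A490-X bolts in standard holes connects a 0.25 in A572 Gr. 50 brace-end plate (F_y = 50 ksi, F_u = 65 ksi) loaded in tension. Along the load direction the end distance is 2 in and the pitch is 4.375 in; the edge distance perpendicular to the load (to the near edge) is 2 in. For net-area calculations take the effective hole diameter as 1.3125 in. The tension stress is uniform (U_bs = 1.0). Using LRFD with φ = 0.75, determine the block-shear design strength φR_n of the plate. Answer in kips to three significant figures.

Shear plane L_v = 2 + 2·4.375 = 10.75 in; A_gv = 10.75 × 0.25 = 2.688 in².
A_nv = (10.75 − 2.5·1.3125) × 0.25 = 1.867 in².
A_nt = (2 − 0.5·1.3125) × 0.25 = 0.3359 in².
0.6 F_u A_nv = 72.82 kips; 0.6 F_y A_gv = 80.62 kips → shear rupture governs the shear term.
R_n = 72.82 + 1.0 × 65 × 0.3359 = 94.66 kips.
Design strength φR_n = 0.75 × 94.66 = 71 kips.

71 kips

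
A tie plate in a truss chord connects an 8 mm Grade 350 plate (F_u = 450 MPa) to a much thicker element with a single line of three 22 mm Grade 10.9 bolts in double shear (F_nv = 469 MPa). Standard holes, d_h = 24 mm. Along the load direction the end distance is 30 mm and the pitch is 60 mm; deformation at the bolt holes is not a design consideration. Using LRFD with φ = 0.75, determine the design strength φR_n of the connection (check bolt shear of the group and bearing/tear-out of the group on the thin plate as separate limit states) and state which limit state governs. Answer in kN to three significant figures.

Bolt shear: A_b = π·22²/4 = 380.1 mm²; R_n = 469 × 380.1 × 3 × 2 / 1000 = 1070 kN → 0.75 × 1070 = 802 kN.
Bearing (1.5 l_c t F_u ≤ 3.0 d t F_u): upper limit = 3.0·22·8·450 / 1000 = 237.6 kN.
  Edge l_c = 30 − 24/2 = 18 → r_n = 97.2 kN; interior l_c = 60 − 24 = 36 → r_n = 194.4 kN.
  R_n,bearing = 1·97.2 + 2·194.4 = 486 kN → 0.75 × 486 = 364 kN.
Bearing governs: 364 kN.

364 kN (bearing governs)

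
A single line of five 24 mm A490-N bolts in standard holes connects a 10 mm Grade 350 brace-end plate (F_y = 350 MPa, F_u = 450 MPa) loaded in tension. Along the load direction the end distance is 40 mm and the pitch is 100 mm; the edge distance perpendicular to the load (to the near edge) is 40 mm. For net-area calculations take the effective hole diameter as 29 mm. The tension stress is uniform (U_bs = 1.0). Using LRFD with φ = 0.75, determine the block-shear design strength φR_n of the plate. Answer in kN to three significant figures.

713 kN

Shear plane L_v = 40 + 4·100 = 440 mm; A_gv = 440 × 10 = 4400 mm².
A_nv = (440 − 4.5·29) × 10 = 3095 mm².
A_nt = (40 − 0.5·29) × 10 = 255 mm².
0.6 F_u A_nv = 835.6 kN; 0.6 F_y A_gv = 924 kN → shear rupture governs the shear term.
R_n = 835.6 + 1.0 × 450 × 255 / 1000 = 950.4 kN.
Design strength φR_n = 0.75 × 950.4 = 713 kN.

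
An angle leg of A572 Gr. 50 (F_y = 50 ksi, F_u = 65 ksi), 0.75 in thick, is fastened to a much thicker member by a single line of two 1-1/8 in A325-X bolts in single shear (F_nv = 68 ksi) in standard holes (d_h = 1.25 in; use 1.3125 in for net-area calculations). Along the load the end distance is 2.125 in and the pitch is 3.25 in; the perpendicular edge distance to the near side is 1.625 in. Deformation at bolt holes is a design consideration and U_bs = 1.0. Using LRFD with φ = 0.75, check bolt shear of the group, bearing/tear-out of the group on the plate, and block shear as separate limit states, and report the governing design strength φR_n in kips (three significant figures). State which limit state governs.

101 kips (bolt shear governs)

Bolt shear: A_b = π·1.125²/4 = 0.994 in²; R_n = 68 × 0.994 × 2 × 1 = 135.2 kips → 0.75 × 135.2 = 101 kips.
Bearing: edge l_c = 1.5, r_n = 87.75 kips; interior l_c = 2, r_n = 117 kips; R_n = 87.75 + 1·117 = 204.7 kips → 154 kips.
Block shear: A_gv = 4.031, A_nv = 2.555, A_nt = 0.7266 in²; R_n = min(0.6F_uA_nv, 0.6F_yA_gv) + U_bs·F_u·A_nt = 146.9 kips → 110 kips.
Bolt shear governs: 101 kips.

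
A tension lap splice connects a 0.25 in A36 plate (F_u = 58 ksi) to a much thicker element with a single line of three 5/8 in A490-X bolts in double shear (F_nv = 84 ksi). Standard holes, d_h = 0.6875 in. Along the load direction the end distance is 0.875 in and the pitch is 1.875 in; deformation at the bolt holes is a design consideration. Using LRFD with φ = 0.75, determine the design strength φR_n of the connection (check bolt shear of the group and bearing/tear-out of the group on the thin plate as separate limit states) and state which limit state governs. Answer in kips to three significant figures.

Bolt shear: A_b = π·0.625²/4 = 0.3068 in²; R_n = 84 × 0.3068 × 3 × 2 = 154.6 kips → 0.75 × 154.6 = 116 kips.
Bearing (1.2 l_c t F_u ≤ 2.4 d t F_u): upper limit = 2.4·0.625·0.25·58 = 21.75 kips.
  Edge l_c = 0.875 − 0.6875/2 = 0.5312 → r_n = 9.244 kips; interior l_c = 1.875 − 0.6875 = 1.188 → r_n = 20.66 kips.
  R_n,bearing = 1·9.244 + 2·20.66 = 50.57 kips → 0.75 × 50.57 = 37.9 kips.
Bearing governs: 37.9 kips.

37.9 kips (bearing governs)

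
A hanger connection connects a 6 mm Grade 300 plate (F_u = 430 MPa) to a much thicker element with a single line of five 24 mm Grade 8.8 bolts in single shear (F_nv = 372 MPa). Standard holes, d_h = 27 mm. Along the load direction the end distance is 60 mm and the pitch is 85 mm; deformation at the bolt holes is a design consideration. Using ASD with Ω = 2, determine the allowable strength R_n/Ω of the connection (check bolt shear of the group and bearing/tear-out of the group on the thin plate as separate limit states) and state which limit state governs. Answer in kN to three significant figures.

369 kN (bearing governs)

Bolt shear: A_b = π·24²/4 = 452.4 mm²; R_n = 372 × 452.4 × 5 × 1 / 1000 = 841.4 kN → 841.4 / 2 = 421 kN.
Bearing (1.2 l_c t F_u ≤ 2.4 d t F_u): upper limit = 2.4·24·6·430 / 1000 = 148.6 kN.
  Edge l_c = 60 − 27/2 = 46.5 → r_n = 144 kN; interior l_c = 85 − 27 = 58 → r_n = 148.6 kN.
  R_n,bearing = 1·144 + 4·148.6 = 738.4 kN → 738.4 / 2 = 369 kN.
Bearing governs: 369 kN.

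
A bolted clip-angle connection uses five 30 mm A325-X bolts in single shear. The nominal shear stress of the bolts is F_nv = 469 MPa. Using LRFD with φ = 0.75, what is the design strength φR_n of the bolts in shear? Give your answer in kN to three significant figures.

A_b = π × 30² / 4 = 706.9 mm².
R_n = F_nv · A_b · n · n_s = 469 × 706.9 × 5 × 1 / 1000 = 1658 kN.
Design strength φR_n = 0.75 × 1658 = 1240 kN.

1240 kN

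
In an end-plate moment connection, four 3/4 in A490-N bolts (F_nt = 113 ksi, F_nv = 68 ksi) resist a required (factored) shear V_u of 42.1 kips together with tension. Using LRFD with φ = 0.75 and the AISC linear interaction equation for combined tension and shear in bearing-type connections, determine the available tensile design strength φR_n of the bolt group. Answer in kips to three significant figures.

A_b = π·0.75²/4 = 0.4418 in²; f_rv = 42.1 / (4 × 0.4418) = 23.82 ksi.
F'_nt = 1.3 F_nt − (F_nt / φF_nv) f_rv = 1.3·113 − (113/(0.75·68))·23.82 = 94.11 ksi, capped at F_nt → F'_nt = 94.11 ksi.
R_n = F'_nt · A_b · n = 94.11 × 0.4418 × 4 = 166.3 kips.
Design strength φR_n = 0.75 × 166.3 = 125 kips.

125 kips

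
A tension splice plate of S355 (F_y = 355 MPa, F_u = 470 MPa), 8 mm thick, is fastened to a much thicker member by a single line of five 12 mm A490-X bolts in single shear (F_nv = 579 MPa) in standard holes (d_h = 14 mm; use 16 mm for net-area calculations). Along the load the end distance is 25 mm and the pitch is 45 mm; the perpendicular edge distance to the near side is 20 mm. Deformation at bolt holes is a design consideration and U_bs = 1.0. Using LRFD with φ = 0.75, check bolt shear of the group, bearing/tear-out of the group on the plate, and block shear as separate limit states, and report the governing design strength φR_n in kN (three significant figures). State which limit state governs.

246 kN (bolt shear governs)

Bolt shear: A_b = π·12²/4 = 113.1 mm²; R_n = 579 × 113.1 × 5 × 1 / 1000 = 327.4 kN → 0.75 × 327.4 = 246 kN.
Bearing: edge l_c = 18, r_n = 81.22 kN; interior l_c = 31, r_n = 108.3 kN; R_n = 81.22 + 4·108.3 = 514.4 kN → 386 kN.
Block shear: A_gv = 1640, A_nv = 1064, A_nt = 96 mm²; R_n = min(0.6F_uA_nv, 0.6F_yA_gv) + U_bs·F_u·A_nt = 345.2 kN → 259 kN.
Bolt shear governs: 246 kN.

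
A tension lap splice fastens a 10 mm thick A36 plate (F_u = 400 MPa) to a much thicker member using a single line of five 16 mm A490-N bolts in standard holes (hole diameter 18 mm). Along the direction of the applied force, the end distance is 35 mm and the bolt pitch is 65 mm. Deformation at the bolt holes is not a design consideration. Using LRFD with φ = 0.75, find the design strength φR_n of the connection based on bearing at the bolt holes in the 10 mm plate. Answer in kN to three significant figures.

Per bolt r_n = 1.5 l_c t F_u ≤ 3.0 d t F_u; upper limit = 3.0 × 16 × 10 × 400 / 1000 = 192 kN.
Edge bolt: l_c = 35 − 18/2 = 26 mm → 1.5 × 26 × 10 × 400 / 1000 = 156 → r_n = 156 kN.
Interior bolts: l_c = 65 − 18 = 47 mm → 1.5 × 47 × 10 × 400 / 1000 = 282 → r_n = 192 kN.
R_n = 1 × 156 + 4 × 192 = 924 kN.
Design strength φR_n = 0.75 × 924 = 693 kN.

693 kN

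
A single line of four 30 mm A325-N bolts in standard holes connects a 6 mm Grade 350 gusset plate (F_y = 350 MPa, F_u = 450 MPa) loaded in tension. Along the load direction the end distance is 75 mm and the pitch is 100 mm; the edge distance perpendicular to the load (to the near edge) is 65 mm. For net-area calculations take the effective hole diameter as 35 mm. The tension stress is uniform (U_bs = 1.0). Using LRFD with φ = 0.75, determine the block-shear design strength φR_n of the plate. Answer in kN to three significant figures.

403 kN

Shear plane L_v = 75 + 3·100 = 375 mm; A_gv = 375 × 6 = 2250 mm².
A_nv = (375 − 3.5·35) × 6 = 1515 mm².
A_nt = (65 − 0.5·35) × 6 = 285 mm².
0.6 F_u A_nv = 409.1 kN; 0.6 F_y A_gv = 472.5 kN → shear rupture governs the shear term.
R_n = 409.1 + 1.0 × 450 × 285 / 1000 = 537.3 kN.
Design strength φR_n = 0.75 × 537.3 = 403 kN.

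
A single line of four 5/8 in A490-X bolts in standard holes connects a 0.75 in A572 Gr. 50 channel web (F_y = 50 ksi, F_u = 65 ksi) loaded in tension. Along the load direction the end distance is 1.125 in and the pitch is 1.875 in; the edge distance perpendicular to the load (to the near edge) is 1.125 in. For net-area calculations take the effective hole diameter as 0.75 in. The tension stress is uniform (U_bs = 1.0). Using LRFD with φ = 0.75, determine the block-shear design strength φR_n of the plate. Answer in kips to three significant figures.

118 kips

Shear plane L_v = 1.125 + 3·1.875 = 6.75 in; A_gv = 6.75 × 0.75 = 5.062 in².
A_nv = (6.75 − 3.5·0.75) × 0.75 = 3.094 in².
A_nt = (1.125 − 0.5·0.75) × 0.75 = 0.5625 in².
0.6 F_u A_nv = 120.7 kips; 0.6 F_y A_gv = 151.9 kips → shear rupture governs the shear term.
R_n = 120.7 + 1.0 × 65 × 0.5625 = 157.2 kips.
Design strength φR_n = 0.75 × 157.2 = 118 kips.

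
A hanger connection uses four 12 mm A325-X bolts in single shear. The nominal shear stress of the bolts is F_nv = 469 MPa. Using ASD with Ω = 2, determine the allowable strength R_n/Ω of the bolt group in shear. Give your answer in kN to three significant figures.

106 kN

A_b = π × 12² / 4 = 113.1 mm².
R_n = F_nv · A_b · n · n_s = 469 × 113.1 × 4 × 1 / 1000 = 212.2 kN.
Allowable strength R_n/Ω = 212.2 / 2 = 106 kN.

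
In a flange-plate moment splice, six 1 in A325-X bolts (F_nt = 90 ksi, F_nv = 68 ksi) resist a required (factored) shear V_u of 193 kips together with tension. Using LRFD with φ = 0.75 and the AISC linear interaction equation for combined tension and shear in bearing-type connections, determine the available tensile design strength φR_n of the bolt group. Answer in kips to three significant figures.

158 kips

A_b = π·1²/4 = 0.7854 in²; f_rv = 193 / (6 × 0.7854) = 40.96 ksi.
F'_nt = 1.3 F_nt − (F_nt / φF_nv) f_rv = 1.3·90 − (90/(0.75·68))·40.96 = 44.72 ksi, capped at F_nt → F'_nt = 44.72 ksi.
R_n = F'_nt · A_b · n = 44.72 × 0.7854 × 6 = 210.8 kips.
Design strength φR_n = 0.75 × 210.8 = 158 kips.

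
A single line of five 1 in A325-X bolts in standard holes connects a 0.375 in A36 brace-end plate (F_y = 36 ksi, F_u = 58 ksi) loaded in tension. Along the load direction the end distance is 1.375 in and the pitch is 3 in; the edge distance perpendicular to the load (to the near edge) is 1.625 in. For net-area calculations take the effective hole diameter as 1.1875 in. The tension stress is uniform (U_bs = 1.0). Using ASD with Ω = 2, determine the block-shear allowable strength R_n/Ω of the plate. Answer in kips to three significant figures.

Shear plane L_v = 1.375 + 4·3 = 13.38 in; A_gv = 13.38 × 0.375 = 5.016 in².
A_nv = (13.38 − 4.5·1.1875) × 0.375 = 3.012 in².
A_nt = (1.625 − 0.5·1.1875) × 0.375 = 0.3867 in².
0.6 F_u A_nv = 104.8 kips; 0.6 F_y A_gv = 108.3 kips → shear rupture governs the shear term.
R_n = 104.8 + 1.0 × 58 × 0.3867 = 127.2 kips.
Allowable strength R_n/Ω = 127.2 / 2 = 63.6 kips.

63.6 kips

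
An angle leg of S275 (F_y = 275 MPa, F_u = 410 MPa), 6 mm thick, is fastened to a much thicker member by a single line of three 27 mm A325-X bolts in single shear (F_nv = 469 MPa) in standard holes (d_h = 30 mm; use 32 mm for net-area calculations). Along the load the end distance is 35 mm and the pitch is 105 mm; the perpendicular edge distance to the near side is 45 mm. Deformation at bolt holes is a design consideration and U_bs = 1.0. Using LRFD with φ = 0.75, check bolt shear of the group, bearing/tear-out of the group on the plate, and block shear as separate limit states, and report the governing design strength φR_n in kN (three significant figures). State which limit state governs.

Bolt shear: A_b = π·27²/4 = 572.6 mm²; R_n = 469 × 572.6 × 3 × 1 / 1000 = 805.6 kN → 0.75 × 805.6 = 604 kN.
Bearing: edge l_c = 20, r_n = 59.04 kN; interior l_c = 75, r_n = 159.4 kN; R_n = 59.04 + 2·159.4 = 377.9 kN → 283 kN.
Block shear: A_gv = 1470, A_nv = 990, A_nt = 174 mm²; R_n = min(0.6F_uA_nv, 0.6F_yA_gv) + U_bs·F_u·A_nt = 313.9 kN → 235 kN.
Block shear governs: 235 kN.

235 kN (block shear governs)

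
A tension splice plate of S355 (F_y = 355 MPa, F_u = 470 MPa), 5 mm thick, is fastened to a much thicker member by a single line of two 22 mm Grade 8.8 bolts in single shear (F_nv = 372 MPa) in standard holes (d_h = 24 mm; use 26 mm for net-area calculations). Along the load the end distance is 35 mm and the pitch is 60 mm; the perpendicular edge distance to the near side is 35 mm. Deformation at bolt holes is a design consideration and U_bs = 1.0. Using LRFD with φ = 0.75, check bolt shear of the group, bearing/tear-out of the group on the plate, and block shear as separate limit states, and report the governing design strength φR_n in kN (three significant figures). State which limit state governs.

98 kN (block shear governs)

Bolt shear: A_b = π·22²/4 = 380.1 mm²; R_n = 372 × 380.1 × 2 × 1 / 1000 = 282.8 kN → 0.75 × 282.8 = 212 kN.
Bearing: edge l_c = 23, r_n = 64.86 kN; interior l_c = 36, r_n = 101.5 kN; R_n = 64.86 + 1·101.5 = 166.4 kN → 125 kN.
Block shear: A_gv = 475, A_nv = 280, A_nt = 110 mm²; R_n = min(0.6F_uA_nv, 0.6F_yA_gv) + U_bs·F_u·A_nt = 130.7 kN → 98 kN.
Block shear governs: 98 kN.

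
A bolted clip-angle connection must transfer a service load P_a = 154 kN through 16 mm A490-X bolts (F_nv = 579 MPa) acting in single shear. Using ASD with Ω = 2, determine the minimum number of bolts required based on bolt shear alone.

3 bolts

A_b = π·16²/4 = 201.1 mm².
Per-bolt allowable strength R_n/Ω = 579 × 201.1 × 1 / 1000 / 2 = 58.21 kN.
n ≥ 154 / 58.21 = 2.646 → use 3 bolts.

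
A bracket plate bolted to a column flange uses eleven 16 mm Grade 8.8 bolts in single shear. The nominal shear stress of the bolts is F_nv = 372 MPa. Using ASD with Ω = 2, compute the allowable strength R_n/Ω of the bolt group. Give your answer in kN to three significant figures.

411 kN

A_b = π × 16² / 4 = 201.1 mm².
R_n = F_nv · A_b · n · n_s = 372 × 201.1 × 11 × 1 / 1000 = 822.7 kN.
Allowable strength R_n/Ω = 822.7 / 2 = 411 kN.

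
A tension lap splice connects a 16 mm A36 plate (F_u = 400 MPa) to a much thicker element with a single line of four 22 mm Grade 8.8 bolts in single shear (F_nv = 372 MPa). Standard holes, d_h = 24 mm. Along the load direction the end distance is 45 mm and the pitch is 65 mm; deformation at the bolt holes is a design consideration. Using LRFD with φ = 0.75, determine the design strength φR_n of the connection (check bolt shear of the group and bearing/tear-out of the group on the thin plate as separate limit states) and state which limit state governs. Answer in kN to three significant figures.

424 kN (bolt shear governs)

Bolt shear: A_b = π·22²/4 = 380.1 mm²; R_n = 372 × 380.1 × 4 × 1 / 1000 = 565.6 kN → 0.75 × 565.6 = 424 kN.
Bearing (1.2 l_c t F_u ≤ 2.4 d t F_u): upper limit = 2.4·22·16·400 / 1000 = 337.9 kN.
  Edge l_c = 45 − 24/2 = 33 → r_n = 253.4 kN; interior l_c = 65 − 24 = 41 → r_n = 314.9 kN.
  R_n,bearing = 1·253.4 + 3·314.9 = 1198 kN → 0.75 × 1198 = 899 kN.
Bolt shear governs: 424 kN.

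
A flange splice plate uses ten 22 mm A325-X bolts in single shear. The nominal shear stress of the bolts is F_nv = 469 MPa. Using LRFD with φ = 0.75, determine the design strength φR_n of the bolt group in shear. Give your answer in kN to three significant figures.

1340 kN

A_b = π × 22² / 4 = 380.1 mm².
R_n = F_nv · A_b · n · n_s = 469 × 380.1 × 10 × 1 / 1000 = 1783 kN.
Design strength φR_n = 0.75 × 1783 = 1340 kN.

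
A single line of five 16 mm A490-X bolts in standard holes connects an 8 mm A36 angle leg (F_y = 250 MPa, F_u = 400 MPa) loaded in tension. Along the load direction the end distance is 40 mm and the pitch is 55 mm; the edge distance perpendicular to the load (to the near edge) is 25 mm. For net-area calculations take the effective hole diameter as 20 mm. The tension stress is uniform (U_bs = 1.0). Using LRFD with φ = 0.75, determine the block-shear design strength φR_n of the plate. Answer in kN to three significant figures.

Shear plane L_v = 40 + 4·55 = 260 mm; A_gv = 260 × 8 = 2080 mm².
A_nv = (260 − 4.5·20) × 8 = 1360 mm².
A_nt = (25 − 0.5·20) × 8 = 120 mm².
0.6 F_u A_nv = 326.4 kN; 0.6 F_y A_gv = 312 kN → shear yielding governs the shear term.
R_n = 312 + 1.0 × 400 × 120 / 1000 = 360 kN.
Design strength φR_n = 0.75 × 360 = 270 kN.

270 kN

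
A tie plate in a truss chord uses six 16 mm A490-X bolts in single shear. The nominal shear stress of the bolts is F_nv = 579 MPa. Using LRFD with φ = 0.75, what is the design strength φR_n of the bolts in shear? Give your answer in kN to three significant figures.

A_b = π × 16² / 4 = 201.1 mm².
R_n = F_nv · A_b · n · n_s = 579 × 201.1 × 6 × 1 / 1000 = 698.5 kN.
Design strength φR_n = 0.75 × 698.5 = 524 kN.

524 kN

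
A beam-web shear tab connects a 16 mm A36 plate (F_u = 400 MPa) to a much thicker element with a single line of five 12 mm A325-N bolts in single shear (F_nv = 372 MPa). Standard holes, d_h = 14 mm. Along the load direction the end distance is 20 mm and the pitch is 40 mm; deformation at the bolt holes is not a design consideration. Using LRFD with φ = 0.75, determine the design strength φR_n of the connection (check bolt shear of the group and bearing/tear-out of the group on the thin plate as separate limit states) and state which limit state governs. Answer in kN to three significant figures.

Bolt shear: A_b = π·12²/4 = 113.1 mm²; R_n = 372 × 113.1 × 5 × 1 / 1000 = 210.4 kN → 0.75 × 210.4 = 158 kN.
Bearing (1.5 l_c t F_u ≤ 3.0 d t F_u): upper limit = 3.0·12·16·400 / 1000 = 230.4 kN.
  Edge l_c = 20 − 14/2 = 13 → r_n = 124.8 kN; interior l_c = 40 − 14 = 26 → r_n = 230.4 kN.
  R_n,bearing = 1·124.8 + 4·230.4 = 1046 kN → 0.75 × 1046 = 785 kN.
Bolt shear governs: 158 kN.

158 kN (bolt shear governs)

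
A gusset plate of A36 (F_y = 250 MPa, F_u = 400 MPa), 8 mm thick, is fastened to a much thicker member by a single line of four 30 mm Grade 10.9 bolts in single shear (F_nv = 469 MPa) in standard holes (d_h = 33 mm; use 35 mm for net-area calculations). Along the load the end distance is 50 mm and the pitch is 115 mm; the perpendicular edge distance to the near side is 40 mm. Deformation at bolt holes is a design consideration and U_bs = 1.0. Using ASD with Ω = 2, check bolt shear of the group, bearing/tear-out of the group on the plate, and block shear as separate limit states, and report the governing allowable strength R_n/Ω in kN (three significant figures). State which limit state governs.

273 kN (block shear governs)

Bolt shear: A_b = π·30²/4 = 706.9 mm²; R_n = 469 × 706.9 × 4 × 1 / 1000 = 1326 kN → 1326 / 2 = 663 kN.
Bearing: edge l_c = 33.5, r_n = 128.6 kN; interior l_c = 82, r_n = 230.4 kN; R_n = 128.6 + 3·230.4 = 819.8 kN → 410 kN.
Block shear: A_gv = 3160, A_nv = 2180, A_nt = 180 mm²; R_n = min(0.6F_uA_nv, 0.6F_yA_gv) + U_bs·F_u·A_nt = 546 kN → 273 kN.
Block shear governs: 273 kN.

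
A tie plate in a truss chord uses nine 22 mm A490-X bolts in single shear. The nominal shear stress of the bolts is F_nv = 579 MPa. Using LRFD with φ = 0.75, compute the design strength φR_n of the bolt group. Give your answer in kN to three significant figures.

1490 kN

A_b = π × 22² / 4 = 380.1 mm².
R_n = F_nv · A_b · n · n_s = 579 × 380.1 × 9 × 1 / 1000 = 1981 kN.
Design strength φR_n = 0.75 × 1981 = 1490 kN.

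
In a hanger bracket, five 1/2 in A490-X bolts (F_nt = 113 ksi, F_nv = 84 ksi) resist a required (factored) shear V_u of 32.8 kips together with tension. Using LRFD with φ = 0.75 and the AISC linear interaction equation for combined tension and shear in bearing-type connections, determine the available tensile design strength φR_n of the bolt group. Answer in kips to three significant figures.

64 kips

A_b = π·0.5²/4 = 0.1963 in²; f_rv = 32.8 / (5 × 0.1963) = 33.41 ksi.
F'_nt = 1.3 F_nt − (F_nt / φF_nv) f_rv = 1.3·113 − (113/(0.75·84))·33.41 = 86.97 ksi, capped at F_nt → F'_nt = 86.97 ksi.
R_n = F'_nt · A_b · n = 86.97 × 0.1963 × 5 = 85.39 kips.
Design strength φR_n = 0.75 × 85.39 = 64 kips.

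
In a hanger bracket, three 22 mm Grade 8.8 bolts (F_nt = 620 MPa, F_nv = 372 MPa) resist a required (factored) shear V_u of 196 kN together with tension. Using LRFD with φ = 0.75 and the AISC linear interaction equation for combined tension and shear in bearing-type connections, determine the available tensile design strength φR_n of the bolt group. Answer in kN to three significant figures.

363 kN

A_b = π·22²/4 = 380.1 mm²; f_rv = 196 × 1000 / (3 × 380.1) = 171.9 MPa.
F'_nt = 1.3 F_nt − (F_nt / φF_nv) f_rv = 1.3·620 − (620/(0.75·372))·171.9 = 424.1 MPa, capped at F_nt → F'_nt = 424.1 MPa.
R_n = F'_nt · A_b · n = 424.1 × 380.1 × 3 / 1000 = 483.6 kN.
Design strength φR_n = 0.75 × 483.6 = 363 kN.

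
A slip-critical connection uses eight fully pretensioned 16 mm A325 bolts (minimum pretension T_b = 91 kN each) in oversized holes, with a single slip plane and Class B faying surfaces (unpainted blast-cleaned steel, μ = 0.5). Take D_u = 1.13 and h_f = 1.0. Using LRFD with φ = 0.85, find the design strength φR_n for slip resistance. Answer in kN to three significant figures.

R_n = μ · D_u · h_f · T_b · n_s · n_b = 0.5 × 1.13 × 1.0 × 91 × 1 × 8 = 411.3 kN.
Design strength φR_n = 0.85 × 411.3 = 350 kN.

350 kN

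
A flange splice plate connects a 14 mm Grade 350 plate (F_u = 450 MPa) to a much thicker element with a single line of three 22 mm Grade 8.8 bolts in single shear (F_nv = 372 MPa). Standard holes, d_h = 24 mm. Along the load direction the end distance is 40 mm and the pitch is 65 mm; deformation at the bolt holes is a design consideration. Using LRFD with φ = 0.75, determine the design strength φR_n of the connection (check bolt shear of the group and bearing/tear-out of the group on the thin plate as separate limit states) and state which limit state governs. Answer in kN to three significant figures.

Bolt shear: A_b = π·22²/4 = 380.1 mm²; R_n = 372 × 380.1 × 3 × 1 / 1000 = 424.2 kN → 0.75 × 424.2 = 318 kN.
Bearing (1.2 l_c t F_u ≤ 2.4 d t F_u): upper limit = 2.4·22·14·450 / 1000 = 332.6 kN.
  Edge l_c = 40 − 24/2 = 28 → r_n = 211.7 kN; interior l_c = 65 − 24 = 41 → r_n = 310 kN.
  R_n,bearing = 1·211.7 + 2·310 = 831.6 kN → 0.75 × 831.6 = 624 kN.
Bolt shear governs: 318 kN.

318 kN (bolt shear governs)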